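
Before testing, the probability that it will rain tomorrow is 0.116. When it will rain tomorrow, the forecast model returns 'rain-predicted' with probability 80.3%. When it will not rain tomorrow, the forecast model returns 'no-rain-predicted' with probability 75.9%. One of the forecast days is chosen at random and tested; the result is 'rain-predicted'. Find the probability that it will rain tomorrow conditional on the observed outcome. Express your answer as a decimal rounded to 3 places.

P(H | E) ≈ 0.304

Write H for 'it will rain tomorrow'. Prior odds H:¬H = 0.116/0.884 = 0.13122. For the 'rain-predicted' outcome, the likelihood ratio is 0.803/0.241 = 3.3320.
Posterior odds = 0.13122 × 3.3320 = 0.43722, so P(H|E) = 0.43722/(1+0.43722) = 0.304.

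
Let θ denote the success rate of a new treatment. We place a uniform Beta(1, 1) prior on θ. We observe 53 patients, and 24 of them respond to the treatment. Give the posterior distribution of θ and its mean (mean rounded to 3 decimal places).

Observing 24 successes and 29 failures updates Beta(1, 1) by adding the success and failure counts to the two shape parameters: α = 1+24 = 25, β = 1+29 = 30.
Posterior mean = α/(α+β) = 25/55 = 0.455.

Posterior: Beta(25, 30); mean ≈ 0.455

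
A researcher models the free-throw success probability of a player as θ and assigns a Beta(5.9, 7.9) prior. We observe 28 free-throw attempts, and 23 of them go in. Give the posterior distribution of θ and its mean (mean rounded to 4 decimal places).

Observing 23 successes and 5 failures updates Beta(5.9, 7.9) by adding the success and failure counts to the two shape parameters: α = 5.9+23 = 28.9, β = 7.9+5 = 12.9.
Posterior mean = α/(α+β) = 28.9/41.8 = 0.6914.

Posterior: Beta(28.9, 12.9); mean ≈ 0.6914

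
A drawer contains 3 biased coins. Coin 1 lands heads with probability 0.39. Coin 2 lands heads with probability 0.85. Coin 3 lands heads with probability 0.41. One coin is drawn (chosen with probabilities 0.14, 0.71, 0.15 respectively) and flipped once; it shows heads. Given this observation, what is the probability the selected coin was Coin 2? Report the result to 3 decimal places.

P(heads|C1) = 0.39; P(heads|C2) = 0.85; P(heads|C3) = 0.41.
Prior × likelihood for each source: 0.14·0.39=0.05460, 0.71·0.85=0.6035, 0.15·0.41=0.06150. Summing gives P(heads) = 0.71960.
P(Coin 2 | heads) = 0.6035 / 0.71960 = 0.839.

Posterior probability ≈ 0.839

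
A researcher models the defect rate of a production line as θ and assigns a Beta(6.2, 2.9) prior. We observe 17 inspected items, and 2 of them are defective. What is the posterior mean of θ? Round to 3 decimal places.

The binomial likelihood is conjugate to the Beta prior: with 2 successes and 15 failures, the posterior is Beta(6.2+2, 2.9+15) = Beta(8.2, 17.9).
E[θ | data] = 8.2/(8.2+17.9) = 0.314.

Posterior mean ≈ 0.314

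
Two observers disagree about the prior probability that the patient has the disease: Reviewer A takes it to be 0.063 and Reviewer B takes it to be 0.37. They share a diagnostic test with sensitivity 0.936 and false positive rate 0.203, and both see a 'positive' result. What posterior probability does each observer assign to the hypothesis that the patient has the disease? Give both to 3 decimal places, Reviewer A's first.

The likelihood ratio for a 'positive' result is 0.936/0.203 = 4.6108.
Reviewer A: prior odds 0.063/0.937 = 0.067236; posterior odds 0.31001; posterior probability 0.237.
Reviewer B: prior odds 0.37/0.63 = 0.58730; posterior odds 2.7080; posterior probability 0.730.

Reviewer A: 0.237; Reviewer B: 0.730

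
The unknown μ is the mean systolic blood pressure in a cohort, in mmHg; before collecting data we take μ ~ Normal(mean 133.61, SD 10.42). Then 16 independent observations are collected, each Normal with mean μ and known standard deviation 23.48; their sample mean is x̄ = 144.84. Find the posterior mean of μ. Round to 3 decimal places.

Posterior mean ≈ 142.135

Prior precision 1/τ₀² = 1/10.42² = 0.00921010; data precision n/σ² = 16/23.48² = 0.0290218.
Posterior precision = 0.00921010 + 0.0290218 = 0.0382319.
Posterior mean = (0.00921010·133.61 + 0.0290218·144.84) / 0.0382319 = 142.135.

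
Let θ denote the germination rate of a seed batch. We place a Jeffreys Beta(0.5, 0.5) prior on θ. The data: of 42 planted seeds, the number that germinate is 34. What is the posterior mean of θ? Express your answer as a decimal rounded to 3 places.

The binomial likelihood is conjugate to the Beta prior: with 34 successes and 8 failures, the posterior is Beta(0.5+34, 0.5+8) = Beta(34.5, 8.5).
E[θ | data] = 34.5/(34.5+8.5) = 0.802.

Posterior mean ≈ 0.802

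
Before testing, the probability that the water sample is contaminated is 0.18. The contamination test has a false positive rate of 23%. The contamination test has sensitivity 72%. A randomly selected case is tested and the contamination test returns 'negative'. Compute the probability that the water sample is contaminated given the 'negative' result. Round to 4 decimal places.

Let H be the event that the water sample is contaminated. P(H) = 0.18, so P(¬H) = 0.82. With E the 'negative' result, P(E|H) = 0.28 and P(E|¬H) = 0.77.
P(E) = 0.28·0.18 + 0.77·0.82 = 0.050400 + 0.63140 = 0.68180.
By Bayes' theorem, P(H|E) = 0.050400 / 0.68180 = 0.0739.

P(H | E) ≈ 0.0739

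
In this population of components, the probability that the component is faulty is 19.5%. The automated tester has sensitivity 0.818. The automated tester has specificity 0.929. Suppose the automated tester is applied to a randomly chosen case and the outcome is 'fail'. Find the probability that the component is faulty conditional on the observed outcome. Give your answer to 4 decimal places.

P(H | E) ≈ 0.7362

Let H be the event that the component is faulty. P(H) = 0.195, so P(¬H) = 0.805. With E the 'fail' result, P(E|H) = 0.818 and P(E|¬H) = 0.071.
P(E) = 0.818·0.195 + 0.071·0.805 = 0.15951 + 0.057155 = 0.21666.
By Bayes' theorem, P(H|E) = 0.15951 / 0.21666 = 0.7362.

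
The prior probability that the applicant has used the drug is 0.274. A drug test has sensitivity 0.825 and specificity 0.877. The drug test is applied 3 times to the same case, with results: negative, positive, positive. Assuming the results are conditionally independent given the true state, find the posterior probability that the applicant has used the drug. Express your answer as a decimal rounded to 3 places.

With H the event that the applicant has used the drug, the joint likelihood of the observed sequence is P(data|H) = 0.175·0.825·0.825 = 0.11911 and P(data|¬H) = 0.877·0.123·0.123 = 0.013268.
Bayes: P(H|data) = 0.274·0.11911 / (0.274·0.11911 + 0.726·0.013268) = 0.032636/0.042269 = 0.7721.

Posterior P(H) ≈ 0.772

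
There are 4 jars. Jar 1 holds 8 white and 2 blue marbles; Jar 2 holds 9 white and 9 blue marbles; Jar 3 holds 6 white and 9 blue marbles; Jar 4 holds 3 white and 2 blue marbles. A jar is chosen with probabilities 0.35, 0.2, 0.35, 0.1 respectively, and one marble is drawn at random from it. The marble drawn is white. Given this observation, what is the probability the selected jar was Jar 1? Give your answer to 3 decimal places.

Posterior probability ≈ 0.483

Tabulate prior·likelihood by source: [1] prior 0.35, lik 0.8, product 0.2800; [2] prior 0.2, lik 0.5, product 0.1000; [3] prior 0.35, lik 0.4, product 0.1400; [4] prior 0.1, lik 0.6, product 0.06000.
Normalizing constant = 0.58000; the posterior for Jar 1 is its product over the sum, 0.2800/0.58000 = 0.483.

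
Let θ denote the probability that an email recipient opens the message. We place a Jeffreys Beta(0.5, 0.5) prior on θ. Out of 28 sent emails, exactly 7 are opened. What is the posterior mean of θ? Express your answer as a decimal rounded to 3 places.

Observing 7 successes and 21 failures updates Beta(0.5, 0.5) by adding the success and failure counts to the two shape parameters: α = 0.5+7 = 7.5, β = 0.5+21 = 21.5.
Posterior mean = α/(α+β) = 7.5/29 = 0.259.

Posterior mean ≈ 0.259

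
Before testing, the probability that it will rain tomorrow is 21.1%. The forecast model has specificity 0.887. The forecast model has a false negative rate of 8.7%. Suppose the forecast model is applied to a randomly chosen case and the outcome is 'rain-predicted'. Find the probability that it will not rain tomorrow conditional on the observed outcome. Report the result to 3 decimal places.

P(¬H | E) ≈ 0.316

Let H be the event that it will rain tomorrow. P(H) = 0.211, so P(¬H) = 0.789. With E the 'rain-predicted' result, P(E|H) = 0.913 and P(E|¬H) = 0.113.
P(E) = 0.913·0.211 + 0.113·0.789 = 0.19264 + 0.089157 = 0.28180.
By Bayes' theorem, P(H|E) = 0.19264 / 0.28180 = 0.684. Hence P(¬H|E) = 1 − 0.684 = 0.316.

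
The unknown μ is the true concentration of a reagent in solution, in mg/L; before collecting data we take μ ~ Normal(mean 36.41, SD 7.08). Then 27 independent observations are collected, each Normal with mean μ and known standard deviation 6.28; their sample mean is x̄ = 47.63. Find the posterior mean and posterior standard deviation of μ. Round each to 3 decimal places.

Prior precision 1/τ₀² = 1/7.08² = 0.0199496; data precision n/σ² = 27/6.28² = 0.684612.
Posterior precision = 0.0199496 + 0.684612 = 0.704562, giving posterior SD = 1/√0.704562 = 1.191.
Posterior mean = (0.0199496·36.41 + 0.684612·47.63) / 0.704562 = 47.312.

Posterior mean ≈ 47.312; posterior SD ≈ 1.191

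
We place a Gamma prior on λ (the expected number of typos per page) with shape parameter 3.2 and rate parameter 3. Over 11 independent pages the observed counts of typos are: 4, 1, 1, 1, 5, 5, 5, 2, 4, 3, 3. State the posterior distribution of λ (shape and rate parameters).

Posterior: Gamma(shape=37.2, rate=14)

The Poisson likelihood adds the total count to the shape and the number of exposure periods to the rate. Here ∑xᵢ = 34 and n = 11, so shape 3.2→37.2 and rate 3→14.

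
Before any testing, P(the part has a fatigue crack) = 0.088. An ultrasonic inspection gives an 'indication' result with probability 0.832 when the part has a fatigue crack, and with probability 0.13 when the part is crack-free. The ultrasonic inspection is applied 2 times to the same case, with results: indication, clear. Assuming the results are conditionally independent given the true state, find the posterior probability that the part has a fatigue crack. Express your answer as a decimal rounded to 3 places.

Posterior P(H) ≈ 0.107

Let H be the event that the part has a fatigue crack; start with P(H) = 0.088. P('indication'|H) = 0.832, P('indication'|¬H) = 0.13.
Update on result 1 ('indication'): P(H) ← 0.832·0.0880 / (0.832·0.0880 + 0.13·0.9120) = 0.073216/0.19178 = 0.3818.
Update on result 2 ('clear'): P(H) ← 0.168·0.3818 / (0.168·0.3818 + 0.87·0.6182) = 0.064139/0.60199 = 0.1065.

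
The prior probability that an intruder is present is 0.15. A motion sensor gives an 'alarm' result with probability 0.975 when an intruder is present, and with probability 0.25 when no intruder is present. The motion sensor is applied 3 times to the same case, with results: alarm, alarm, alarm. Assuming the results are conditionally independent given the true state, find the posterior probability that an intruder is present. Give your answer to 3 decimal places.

Posterior P(H) ≈ 0.913

With H the event that an intruder is present, the joint likelihood of the observed sequence is P(data|H) = 0.975·0.975·0.975 = 0.92686 and P(data|¬H) = 0.25·0.25·0.25 = 0.015625.
Bayes: P(H|data) = 0.15·0.92686 / (0.15·0.92686 + 0.85·0.015625) = 0.13903/0.15231 = 0.9128.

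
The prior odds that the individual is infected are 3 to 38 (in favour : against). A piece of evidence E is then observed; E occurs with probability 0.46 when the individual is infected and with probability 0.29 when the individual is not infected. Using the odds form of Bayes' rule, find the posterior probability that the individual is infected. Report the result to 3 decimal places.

Posterior probability ≈ 0.111

Prior odds = 3/38 = 0.078947. In log-odds, ln(0.078947) = -2.5390.
Add log likelihood ratio: ln(1.5862) = 0.46135.
Posterior log-odds = -2.0776, so posterior odds = exp(-2.0776) = 0.12523. Converting, P(H|E) = 0.12523/1.1252 = 0.111.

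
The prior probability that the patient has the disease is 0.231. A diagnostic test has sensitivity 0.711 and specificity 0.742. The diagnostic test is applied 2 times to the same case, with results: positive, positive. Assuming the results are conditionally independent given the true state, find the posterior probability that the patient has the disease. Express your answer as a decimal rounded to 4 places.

With H the event that the patient has the disease, the joint likelihood of the observed sequence is P(data|H) = 0.711·0.711 = 0.50552 and P(data|¬H) = 0.258·0.258 = 0.066564.
Bayes: P(H|data) = 0.231·0.50552 / (0.231·0.50552 + 0.769·0.066564) = 0.11678/0.16796 = 0.6952.

Posterior P(H) ≈ 0.6952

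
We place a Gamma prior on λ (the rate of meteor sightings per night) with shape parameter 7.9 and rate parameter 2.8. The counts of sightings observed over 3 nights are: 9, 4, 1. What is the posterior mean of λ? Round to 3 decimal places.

Posterior mean ≈ 3.776

The Poisson likelihood adds the total count to the shape and the number of exposure periods to the rate. Here ∑xᵢ = 14 and n = 3, so shape 7.9→21.9 and rate 2.8→5.8.
E[λ | data] = 21.9/5.8 = 3.776.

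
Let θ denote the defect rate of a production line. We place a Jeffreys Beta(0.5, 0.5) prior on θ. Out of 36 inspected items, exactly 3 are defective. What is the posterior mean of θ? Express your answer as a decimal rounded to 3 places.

Posterior mean ≈ 0.095

Observing 3 successes and 33 failures updates Beta(0.5, 0.5) by adding the success and failure counts to the two shape parameters: α = 0.5+3 = 3.5, β = 0.5+33 = 33.5.
Posterior mean = α/(α+β) = 3.5/37 = 0.095.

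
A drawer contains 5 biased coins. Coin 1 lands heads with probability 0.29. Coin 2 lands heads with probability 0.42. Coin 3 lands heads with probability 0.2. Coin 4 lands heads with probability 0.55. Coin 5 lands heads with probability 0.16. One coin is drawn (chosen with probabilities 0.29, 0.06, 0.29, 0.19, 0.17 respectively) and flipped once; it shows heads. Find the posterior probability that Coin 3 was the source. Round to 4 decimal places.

Posterior probability ≈ 0.1940

Tabulate prior·likelihood by source: [1] prior 0.29, lik 0.29, product 0.08410; [2] prior 0.06, lik 0.42, product 0.02520; [3] prior 0.29, lik 0.2, product 0.05800; [4] prior 0.19, lik 0.55, product 0.1045; [5] prior 0.17, lik 0.16, product 0.02720.
Normalizing constant = 0.29900; the posterior for Coin 3 is its product over the sum, 0.05800/0.29900 = 0.1940.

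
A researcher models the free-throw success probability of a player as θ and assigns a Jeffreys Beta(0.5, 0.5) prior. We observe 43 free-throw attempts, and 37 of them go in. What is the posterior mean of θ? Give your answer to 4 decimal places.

Observing 37 successes and 6 failures updates Beta(0.5, 0.5) by adding the success and failure counts to the two shape parameters: α = 0.5+37 = 37.5, β = 0.5+6 = 6.5.
E[θ | data] = 37.5/(37.5+6.5) = 0.8523.

Posterior mean ≈ 0.8523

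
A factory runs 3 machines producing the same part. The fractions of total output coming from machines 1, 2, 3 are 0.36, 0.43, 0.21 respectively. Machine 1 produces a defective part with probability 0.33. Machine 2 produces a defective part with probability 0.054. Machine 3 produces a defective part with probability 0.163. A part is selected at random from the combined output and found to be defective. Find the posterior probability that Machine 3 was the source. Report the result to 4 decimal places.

P(defective|M1) = 0.33; P(defective|M2) = 0.054; P(defective|M3) = 0.163.
Prior × likelihood for each source: 0.36·0.33=0.1188, 0.43·0.054=0.02322, 0.21·0.163=0.03423. Summing gives P(defective) = 0.17625.
P(Machine 3 | defective) = 0.03423 / 0.17625 = 0.1942.

Posterior probability ≈ 0.1942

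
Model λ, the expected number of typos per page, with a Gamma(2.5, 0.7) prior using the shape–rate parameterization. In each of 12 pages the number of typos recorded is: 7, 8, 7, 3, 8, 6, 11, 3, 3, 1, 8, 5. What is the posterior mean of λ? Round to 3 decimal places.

The Poisson likelihood adds the total count to the shape and the number of exposure periods to the rate. Here ∑xᵢ = 70 and n = 12, so shape 2.5→72.5 and rate 0.7→12.7.
E[λ | data] = 72.5/12.7 = 5.709.

Posterior mean ≈ 5.709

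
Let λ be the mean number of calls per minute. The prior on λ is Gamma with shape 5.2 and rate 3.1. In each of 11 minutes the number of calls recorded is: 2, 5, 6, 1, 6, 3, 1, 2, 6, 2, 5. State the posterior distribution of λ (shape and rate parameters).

Total count ∑xᵢ = 39 over n = 11 minutes.
Gamma is conjugate to the Poisson likelihood: posterior is Gamma(shape = 5.2+39 = 44.2, rate = 3.1+11 = 14.1).

Posterior: Gamma(shape=44.2, rate=14.1)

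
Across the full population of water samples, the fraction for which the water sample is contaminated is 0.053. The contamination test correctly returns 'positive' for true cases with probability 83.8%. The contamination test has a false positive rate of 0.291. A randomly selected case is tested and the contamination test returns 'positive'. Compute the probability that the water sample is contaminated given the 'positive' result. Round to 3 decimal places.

Write H for 'the water sample is contaminated'. Prior odds H:¬H = 0.053/0.947 = 0.055966. For the 'positive' outcome, the likelihood ratio is 0.838/0.291 = 2.8797.
Posterior odds = 0.055966 × 2.8797 = 0.16117, so P(H|E) = 0.16117/(1+0.16117) = 0.139.

P(H | E) ≈ 0.139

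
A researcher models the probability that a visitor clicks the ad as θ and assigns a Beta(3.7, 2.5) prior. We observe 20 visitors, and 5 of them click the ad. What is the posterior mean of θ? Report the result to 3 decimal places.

The binomial likelihood is conjugate to the Beta prior: with 5 successes and 15 failures, the posterior is Beta(3.7+5, 2.5+15) = Beta(8.7, 17.5).
E[θ | data] = 8.7/(8.7+17.5) = 0.332.

Posterior mean ≈ 0.332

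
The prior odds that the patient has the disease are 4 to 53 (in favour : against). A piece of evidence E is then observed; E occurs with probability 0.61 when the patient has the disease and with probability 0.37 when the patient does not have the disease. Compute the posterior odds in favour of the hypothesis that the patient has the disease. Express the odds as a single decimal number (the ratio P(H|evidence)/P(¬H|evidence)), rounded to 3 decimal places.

Posterior odds ≈ 0.124

Prior odds = 4/53 = 0.075472. In log-odds, ln(0.075472) = -2.5840.
Add log likelihood ratio: ln(1.6486) = 0.49996.
Posterior log-odds = -2.0840, so posterior odds = exp(-2.0840) = 0.12443.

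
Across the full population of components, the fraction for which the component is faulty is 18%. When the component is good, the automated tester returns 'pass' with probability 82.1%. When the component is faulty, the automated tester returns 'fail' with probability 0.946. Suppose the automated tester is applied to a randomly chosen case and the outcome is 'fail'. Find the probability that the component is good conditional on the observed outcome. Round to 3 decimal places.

P(¬H | E) ≈ 0.463

Let H be the event that the component is faulty. P(H) = 0.18, so P(¬H) = 0.82. With E the 'fail' result, P(E|H) = 0.946 and P(E|¬H) = 0.179.
P(E) = 0.946·0.18 + 0.179·0.82 = 0.17028 + 0.14678 = 0.31706.
By Bayes' theorem, P(H|E) = 0.17028 / 0.31706 = 0.537. Hence P(¬H|E) = 1 − 0.537 = 0.463.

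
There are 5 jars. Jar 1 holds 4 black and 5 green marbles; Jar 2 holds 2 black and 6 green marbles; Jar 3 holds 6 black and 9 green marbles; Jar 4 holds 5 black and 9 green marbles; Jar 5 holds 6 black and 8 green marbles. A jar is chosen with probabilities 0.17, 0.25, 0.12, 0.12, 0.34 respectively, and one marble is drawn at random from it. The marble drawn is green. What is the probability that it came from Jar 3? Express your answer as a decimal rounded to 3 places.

Tabulate prior·likelihood by source: [1] prior 0.17, lik 0.5556, product 0.09444; [2] prior 0.25, lik 0.75, product 0.1875; [3] prior 0.12, lik 0.6, product 0.07200; [4] prior 0.12, lik 0.6429, product 0.07714; [5] prior 0.34, lik 0.5714, product 0.1943.
Normalizing constant = 0.62537; the posterior for Jar 3 is its product over the sum, 0.07200/0.62537 = 0.115.

Posterior probability ≈ 0.115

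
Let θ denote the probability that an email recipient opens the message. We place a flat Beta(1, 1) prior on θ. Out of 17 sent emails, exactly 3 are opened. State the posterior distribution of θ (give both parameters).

The binomial likelihood is conjugate to the Beta prior: with 3 successes and 14 failures, the posterior is Beta(1+3, 1+14) = Beta(4, 15).

Posterior: Beta(4, 15)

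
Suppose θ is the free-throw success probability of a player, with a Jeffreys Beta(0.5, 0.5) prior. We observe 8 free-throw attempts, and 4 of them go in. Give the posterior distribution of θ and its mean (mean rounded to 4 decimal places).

Posterior: Beta(4.5, 4.5); mean ≈ 0.5000

Observing 4 successes and 4 failures updates Beta(0.5, 0.5) by adding the success and failure counts to the two shape parameters: α = 0.5+4 = 4.5, β = 0.5+4 = 4.5.
Posterior mean = α/(α+β) = 4.5/9 = 0.5000.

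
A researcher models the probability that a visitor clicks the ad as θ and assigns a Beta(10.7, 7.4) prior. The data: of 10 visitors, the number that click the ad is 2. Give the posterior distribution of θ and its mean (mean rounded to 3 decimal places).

Posterior: Beta(12.7, 15.4); mean ≈ 0.452

The binomial likelihood is conjugate to the Beta prior: with 2 successes and 8 failures, the posterior is Beta(10.7+2, 7.4+8) = Beta(12.7, 15.4).
Posterior mean = α/(α+β) = 12.7/28.1 = 0.452.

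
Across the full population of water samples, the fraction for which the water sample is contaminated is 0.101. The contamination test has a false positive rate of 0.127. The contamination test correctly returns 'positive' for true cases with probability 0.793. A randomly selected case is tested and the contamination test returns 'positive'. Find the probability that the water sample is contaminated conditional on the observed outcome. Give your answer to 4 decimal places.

Write H for 'the water sample is contaminated'. Prior odds H:¬H = 0.101/0.899 = 0.11235. For the 'positive' outcome, the likelihood ratio is 0.793/0.127 = 6.2441.
Posterior odds = 0.11235 × 6.2441 = 0.70151, so P(H|E) = 0.70151/(1+0.70151) = 0.4123.

P(H | E) ≈ 0.4123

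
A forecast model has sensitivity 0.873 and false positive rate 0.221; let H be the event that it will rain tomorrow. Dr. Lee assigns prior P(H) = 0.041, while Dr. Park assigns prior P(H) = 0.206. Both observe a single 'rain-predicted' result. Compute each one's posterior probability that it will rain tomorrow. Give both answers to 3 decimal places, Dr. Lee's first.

P('+'|H) = 0.873, P('+'|¬H) = 0.221.
Dr. Lee: numerator 0.873·0.041 = 0.035793; evidence = 0.035793+0.221·0.959 = 0.24773; posterior = 0.144.
Dr. Park: numerator 0.873·0.206 = 0.17984; evidence = 0.17984+0.221·0.794 = 0.35531; posterior = 0.506.

Dr. Lee: 0.144; Dr. Park: 0.506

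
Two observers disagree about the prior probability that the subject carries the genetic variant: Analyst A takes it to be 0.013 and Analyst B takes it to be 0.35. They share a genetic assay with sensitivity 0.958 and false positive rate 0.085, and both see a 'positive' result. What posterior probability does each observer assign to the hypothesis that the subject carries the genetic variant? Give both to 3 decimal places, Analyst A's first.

P('+'|H) = 0.958, P('+'|¬H) = 0.085.
Analyst A: numerator 0.958·0.013 = 0.012454; evidence = 0.012454+0.085·0.987 = 0.096349; posterior = 0.129.
Analyst B: numerator 0.958·0.35 = 0.33530; evidence = 0.33530+0.085·0.65 = 0.39055; posterior = 0.859.

Analyst A: 0.129; Analyst B: 0.859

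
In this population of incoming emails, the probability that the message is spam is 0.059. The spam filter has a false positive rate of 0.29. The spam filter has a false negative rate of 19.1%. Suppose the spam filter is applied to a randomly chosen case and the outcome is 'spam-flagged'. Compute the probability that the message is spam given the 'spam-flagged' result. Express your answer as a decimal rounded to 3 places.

P(H | E) ≈ 0.149

Let H be the event that the message is spam. P(H) = 0.059, so P(¬H) = 0.941. With E the 'spam-flagged' result, P(E|H) = 0.809 and P(E|¬H) = 0.29.
P(E) = 0.809·0.059 + 0.29·0.941 = 0.047731 + 0.27289 = 0.32062.
By Bayes' theorem, P(H|E) = 0.047731 / 0.32062 = 0.149.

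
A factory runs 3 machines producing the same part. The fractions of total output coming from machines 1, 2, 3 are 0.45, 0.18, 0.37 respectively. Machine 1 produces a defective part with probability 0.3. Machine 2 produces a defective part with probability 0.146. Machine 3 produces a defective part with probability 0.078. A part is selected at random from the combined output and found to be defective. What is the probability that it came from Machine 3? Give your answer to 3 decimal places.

Tabulate prior·likelihood by source: [1] prior 0.45, lik 0.3, product 0.1350; [2] prior 0.18, lik 0.146, product 0.02628; [3] prior 0.37, lik 0.078, product 0.02886.
Normalizing constant = 0.19014; the posterior for Machine 3 is its product over the sum, 0.02886/0.19014 = 0.152.

Posterior probability ≈ 0.152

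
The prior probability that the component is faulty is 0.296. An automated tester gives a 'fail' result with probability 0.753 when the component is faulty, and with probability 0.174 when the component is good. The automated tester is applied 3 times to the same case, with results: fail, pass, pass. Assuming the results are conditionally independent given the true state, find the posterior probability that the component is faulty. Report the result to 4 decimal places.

Posterior P(H) ≈ 0.1399

With H the event that the component is faulty, the joint likelihood of the observed sequence is P(data|H) = 0.753·0.247·0.247 = 0.045940 and P(data|¬H) = 0.174·0.826·0.826 = 0.11872.
Bayes: P(H|data) = 0.296·0.045940 / (0.296·0.045940 + 0.704·0.11872) = 0.013598/0.097174 = 0.1399.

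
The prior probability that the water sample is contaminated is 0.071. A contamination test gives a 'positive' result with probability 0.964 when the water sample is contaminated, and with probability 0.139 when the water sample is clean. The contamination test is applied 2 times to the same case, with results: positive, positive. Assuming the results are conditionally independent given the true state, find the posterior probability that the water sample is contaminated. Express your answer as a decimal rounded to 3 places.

Posterior P(H) ≈ 0.786

With H the event that the water sample is contaminated, the joint likelihood of the observed sequence is P(data|H) = 0.964·0.964 = 0.92930 and P(data|¬H) = 0.139·0.139 = 0.019321.
Bayes: P(H|data) = 0.071·0.92930 / (0.071·0.92930 + 0.929·0.019321) = 0.065980/0.083929 = 0.7861.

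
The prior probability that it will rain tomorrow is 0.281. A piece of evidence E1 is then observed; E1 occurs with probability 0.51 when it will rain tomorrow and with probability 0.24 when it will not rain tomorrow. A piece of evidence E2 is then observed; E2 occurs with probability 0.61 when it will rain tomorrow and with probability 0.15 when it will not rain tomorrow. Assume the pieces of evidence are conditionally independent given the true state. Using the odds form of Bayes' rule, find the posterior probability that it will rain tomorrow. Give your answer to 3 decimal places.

Prior odds = 0.281/(1−0.281) = 0.39082. In log-odds, ln(0.39082) = -0.93951.
Add log likelihood ratios: ln(2.1250) + ln(4.0667) = 2.1566.
Posterior log-odds = 1.2171, so posterior odds = exp(1.2171) = 3.3773. Converting, P(H|E) = 3.3773/4.3773 = 0.772.

Posterior probability ≈ 0.772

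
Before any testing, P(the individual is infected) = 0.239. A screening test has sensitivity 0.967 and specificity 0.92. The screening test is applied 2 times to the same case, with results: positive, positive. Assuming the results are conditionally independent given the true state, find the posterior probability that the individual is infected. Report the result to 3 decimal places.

With H the event that the individual is infected, the joint likelihood of the observed sequence is P(data|H) = 0.967·0.967 = 0.93509 and P(data|¬H) = 0.08·0.08 = 0.0064000.
Bayes: P(H|data) = 0.239·0.93509 / (0.239·0.93509 + 0.761·0.0064000) = 0.22349/0.22836 = 0.9787.

Posterior P(H) ≈ 0.979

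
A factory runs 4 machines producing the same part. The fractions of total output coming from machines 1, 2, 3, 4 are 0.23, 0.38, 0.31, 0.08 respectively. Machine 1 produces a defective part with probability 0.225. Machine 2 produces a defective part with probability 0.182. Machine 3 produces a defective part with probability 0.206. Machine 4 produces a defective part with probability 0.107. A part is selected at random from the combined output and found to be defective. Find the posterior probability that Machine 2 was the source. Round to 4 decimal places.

Tabulate prior·likelihood by source: [1] prior 0.23, lik 0.225, product 0.05175; [2] prior 0.38, lik 0.182, product 0.06916; [3] prior 0.31, lik 0.206, product 0.06386; [4] prior 0.08, lik 0.107, product 0.008560.
Normalizing constant = 0.19333; the posterior for Machine 2 is its product over the sum, 0.06916/0.19333 = 0.3577.

Posterior probability ≈ 0.3577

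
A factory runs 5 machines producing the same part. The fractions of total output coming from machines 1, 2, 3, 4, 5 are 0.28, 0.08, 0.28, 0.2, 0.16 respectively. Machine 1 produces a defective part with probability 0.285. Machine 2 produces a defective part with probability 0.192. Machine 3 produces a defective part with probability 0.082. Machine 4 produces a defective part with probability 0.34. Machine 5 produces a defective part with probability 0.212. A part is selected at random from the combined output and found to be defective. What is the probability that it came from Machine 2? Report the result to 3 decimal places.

P(defective|M1) = 0.285; P(defective|M2) = 0.192; P(defective|M3) = 0.082; P(defective|M4) = 0.34; P(defective|M5) = 0.212.
Prior × likelihood for each source: 0.28·0.285=0.07980, 0.08·0.192=0.01536, 0.28·0.082=0.02296, 0.2·0.34=0.06800, 0.16·0.212=0.03392. Summing gives P(defective) = 0.22004.
P(Machine 2 | defective) = 0.01536 / 0.22004 = 0.070.

Posterior probability ≈ 0.070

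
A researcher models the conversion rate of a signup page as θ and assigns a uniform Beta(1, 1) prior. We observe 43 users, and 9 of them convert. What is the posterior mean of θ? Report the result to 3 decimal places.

Observing 9 successes and 34 failures updates Beta(1, 1) by adding the success and failure counts to the two shape parameters: α = 1+9 = 10, β = 1+34 = 35.
E[θ | data] = 10/(10+35) = 0.222.

Posterior mean ≈ 0.222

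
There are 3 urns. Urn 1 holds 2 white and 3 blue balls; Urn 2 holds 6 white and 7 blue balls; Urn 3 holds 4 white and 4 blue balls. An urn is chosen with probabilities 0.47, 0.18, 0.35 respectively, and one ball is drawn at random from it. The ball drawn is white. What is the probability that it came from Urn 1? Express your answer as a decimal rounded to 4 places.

Posterior probability ≈ 0.4215

Tabulate prior·likelihood by source: [1] prior 0.47, lik 0.4, product 0.1880; [2] prior 0.18, lik 0.4615, product 0.08308; [3] prior 0.35, lik 0.5, product 0.1750.
Normalizing constant = 0.44608; the posterior for Urn 1 is its product over the sum, 0.1880/0.44608 = 0.4215.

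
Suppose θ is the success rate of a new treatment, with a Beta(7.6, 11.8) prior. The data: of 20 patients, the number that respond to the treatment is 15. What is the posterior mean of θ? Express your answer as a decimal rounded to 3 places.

Observing 15 successes and 5 failures updates Beta(7.6, 11.8) by adding the success and failure counts to the two shape parameters: α = 7.6+15 = 22.6, β = 11.8+5 = 16.8.
E[θ | data] = 22.6/(22.6+16.8) = 0.574.

Posterior mean ≈ 0.574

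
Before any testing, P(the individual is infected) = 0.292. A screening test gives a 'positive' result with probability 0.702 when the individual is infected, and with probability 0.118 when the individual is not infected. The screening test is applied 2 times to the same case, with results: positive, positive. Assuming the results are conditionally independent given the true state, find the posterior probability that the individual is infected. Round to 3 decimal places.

Let H be the event that the individual is infected; start with P(H) = 0.292. P('positive'|H) = 0.702, P('positive'|¬H) = 0.118.
Update on result 1 ('positive'): P(H) ← 0.702·0.2920 / (0.702·0.2920 + 0.118·0.7080) = 0.20498/0.28853 = 0.7104.
Update on result 2 ('positive'): P(H) ← 0.702·0.7104 / (0.702·0.7104 + 0.118·0.2896) = 0.49873/0.53290 = 0.9359.

Posterior P(H) ≈ 0.936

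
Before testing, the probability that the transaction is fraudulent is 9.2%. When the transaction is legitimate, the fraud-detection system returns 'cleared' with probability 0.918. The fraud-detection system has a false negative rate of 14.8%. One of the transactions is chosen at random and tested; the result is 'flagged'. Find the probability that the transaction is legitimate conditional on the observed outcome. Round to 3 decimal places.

P(¬H | E) ≈ 0.487

Let H be the event that the transaction is fraudulent. P(H) = 0.092, so P(¬H) = 0.908. With E the 'flagged' result, P(E|H) = 0.852 and P(E|¬H) = 0.082.
P(E) = 0.852·0.092 + 0.082·0.908 = 0.078384 + 0.074456 = 0.15284.
By Bayes' theorem, P(H|E) = 0.078384 / 0.15284 = 0.513. Hence P(¬H|E) = 1 − 0.513 = 0.487.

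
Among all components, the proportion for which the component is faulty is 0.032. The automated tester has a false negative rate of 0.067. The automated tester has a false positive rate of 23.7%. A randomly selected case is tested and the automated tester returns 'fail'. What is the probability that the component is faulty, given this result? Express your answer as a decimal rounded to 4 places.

P(H | E) ≈ 0.1152

Write H for 'the component is faulty'. Prior odds H:¬H = 0.032/0.968 = 0.033058. For the 'fail' outcome, the likelihood ratio is 0.933/0.237 = 3.9367.
Posterior odds = 0.033058 × 3.9367 = 0.13014, so P(H|E) = 0.13014/(1+0.13014) = 0.1152.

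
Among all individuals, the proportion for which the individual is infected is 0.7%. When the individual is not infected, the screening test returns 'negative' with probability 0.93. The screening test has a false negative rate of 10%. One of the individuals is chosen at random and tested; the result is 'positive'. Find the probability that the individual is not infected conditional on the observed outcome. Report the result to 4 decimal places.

P(¬H | E) ≈ 0.9169

Let H be the event that the individual is infected. P(H) = 0.007, so P(¬H) = 0.993. With E the 'positive' result, P(E|H) = 0.9 and P(E|¬H) = 0.07.
P(E) = 0.9·0.007 + 0.07·0.993 = 0.0063000 + 0.069510 = 0.075810.
By Bayes' theorem, P(H|E) = 0.0063000 / 0.075810 = 0.0831. Hence P(¬H|E) = 1 − 0.0831 = 0.9169.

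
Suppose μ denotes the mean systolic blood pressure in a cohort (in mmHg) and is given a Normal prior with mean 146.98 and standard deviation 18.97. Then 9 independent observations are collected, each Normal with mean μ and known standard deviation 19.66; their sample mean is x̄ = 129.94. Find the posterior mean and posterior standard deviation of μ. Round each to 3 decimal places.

With known σ, the Normal prior is conjugate. Weight on the data is w = (n/σ²)/(n/σ² + 1/τ₀²) = 0.0232850/(0.0232850+0.00277885) = 0.89338.
Posterior mean = w·x̄ + (1−w)·μ₀ = 0.89338·129.94 + 0.10662·146.98 = 131.757. Posterior variance = 1/(0.0232850+0.00277885) = 38.3674, so SD = 6.194.

Posterior mean ≈ 131.757; posterior SD ≈ 6.194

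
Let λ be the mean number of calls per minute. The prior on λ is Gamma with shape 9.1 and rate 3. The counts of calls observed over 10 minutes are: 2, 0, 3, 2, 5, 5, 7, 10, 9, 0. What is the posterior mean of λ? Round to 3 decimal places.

Posterior mean ≈ 4.008

The Poisson likelihood adds the total count to the shape and the number of exposure periods to the rate. Here ∑xᵢ = 43 and n = 10, so shape 9.1→52.1 and rate 3→13.
Posterior mean = shape/rate = 52.1/13 = 4.008.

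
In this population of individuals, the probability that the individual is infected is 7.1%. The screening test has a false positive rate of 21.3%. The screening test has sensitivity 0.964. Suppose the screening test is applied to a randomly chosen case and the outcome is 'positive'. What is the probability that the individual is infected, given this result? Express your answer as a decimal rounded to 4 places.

P(H | E) ≈ 0.2570

Write H for 'the individual is infected'. Prior odds H:¬H = 0.071/0.929 = 0.076426. For the 'positive' outcome, the likelihood ratio is 0.964/0.213 = 4.5258.
Posterior odds = 0.076426 × 4.5258 = 0.34589, so P(H|E) = 0.34589/(1+0.34589) = 0.2570.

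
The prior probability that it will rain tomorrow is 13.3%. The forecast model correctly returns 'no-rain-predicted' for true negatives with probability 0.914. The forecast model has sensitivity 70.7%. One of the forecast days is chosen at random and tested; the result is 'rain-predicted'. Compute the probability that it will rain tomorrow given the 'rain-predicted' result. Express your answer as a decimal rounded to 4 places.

P(H | E) ≈ 0.5577

Let H be the event that it will rain tomorrow. P(H) = 0.133, so P(¬H) = 0.867. With E the 'rain-predicted' result, P(E|H) = 0.707 and P(E|¬H) = 0.086.
P(E) = 0.707·0.133 + 0.086·0.867 = 0.094031 + 0.074562 = 0.16859.
By Bayes' theorem, P(H|E) = 0.094031 / 0.16859 = 0.5577.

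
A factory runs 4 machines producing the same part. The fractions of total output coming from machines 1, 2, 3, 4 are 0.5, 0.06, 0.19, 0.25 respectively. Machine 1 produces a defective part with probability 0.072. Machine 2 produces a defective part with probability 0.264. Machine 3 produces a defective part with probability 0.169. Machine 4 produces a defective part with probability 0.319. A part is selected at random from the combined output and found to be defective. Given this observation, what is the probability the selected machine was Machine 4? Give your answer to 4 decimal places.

Posterior probability ≈ 0.4872

P(defective|M1) = 0.072; P(defective|M2) = 0.264; P(defective|M3) = 0.169; P(defective|M4) = 0.319.
Prior × likelihood for each source: 0.5·0.072=0.03600, 0.06·0.264=0.01584, 0.19·0.169=0.03211, 0.25·0.319=0.07975. Summing gives P(defective) = 0.16370.
P(Machine 4 | defective) = 0.07975 / 0.16370 = 0.4872.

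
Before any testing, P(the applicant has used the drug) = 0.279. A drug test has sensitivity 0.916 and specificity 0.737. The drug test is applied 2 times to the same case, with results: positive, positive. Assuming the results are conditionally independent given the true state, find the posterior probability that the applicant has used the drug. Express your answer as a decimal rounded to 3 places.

Let H be the event that the applicant has used the drug; start with P(H) = 0.279. P('positive'|H) = 0.916, P('positive'|¬H) = 0.263.
Update on result 1 ('positive'): P(H) ← 0.916·0.2790 / (0.916·0.2790 + 0.263·0.7210) = 0.25556/0.44519 = 0.5741.
Update on result 2 ('positive'): P(H) ← 0.916·0.5741 / (0.916·0.5741 + 0.263·0.4259) = 0.52584/0.63786 = 0.8244.

Posterior P(H) ≈ 0.824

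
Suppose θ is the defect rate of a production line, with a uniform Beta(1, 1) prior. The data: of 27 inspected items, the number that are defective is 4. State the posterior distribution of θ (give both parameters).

Posterior: Beta(5, 24)

Observing 4 successes and 23 failures updates Beta(1, 1) by adding the success and failure counts to the two shape parameters: α = 1+4 = 5, β = 1+23 = 24.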